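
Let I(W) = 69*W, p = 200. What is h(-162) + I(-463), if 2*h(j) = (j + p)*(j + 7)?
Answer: -34892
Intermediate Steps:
h(j) = (7 + j)*(200 + j)/2 (h(j) = ((j + 200)*(j + 7))/2 = ((200 + j)*(7 + j))/2 = ((7 + j)*(200 + j))/2 = (7 + j)*(200 + j)/2)
h(-162) + I(-463) = (700 + (½)*(-162)² + (207/2)*(-162)) + 69*(-463) = (700 + (½)*26244 - 16767) - 31947 = (700 + 13122 - 16767) - 31947 = -2945 - 31947 = -34892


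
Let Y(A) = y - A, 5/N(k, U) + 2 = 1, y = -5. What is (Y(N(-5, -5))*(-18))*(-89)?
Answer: 0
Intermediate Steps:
N(k, U) = -5 (N(k, U) = 5/(-2 + 1) = 5/(-1) = 5*(-1) = -5)
Y(A) = -5 - A
(Y(N(-5, -5))*(-18))*(-89) = ((-5 - 1*(-5))*(-18))*(-89) = ((-5 + 5)*(-18))*(-89) = (0*(-18))*(-89) = 0*(-89) = 0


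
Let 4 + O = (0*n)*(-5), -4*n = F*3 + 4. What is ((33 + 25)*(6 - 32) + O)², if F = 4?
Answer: 2286144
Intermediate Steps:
n = -4 (n = -(4*3 + 4)/4 = -(12 + 4)/4 = -¼*16 = -4)
O = -4 (O = -4 + (0*(-4))*(-5) = -4 + 0*(-5) = -4 + 0 = -4)
((33 + 25)*(6 - 32) + O)² = ((33 + 25)*(6 - 32) - 4)² = (58*(-26) - 4)² = (-1508 - 4)² = (-1512)² = 2286144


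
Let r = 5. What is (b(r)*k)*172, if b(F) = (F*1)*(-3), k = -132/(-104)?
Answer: -42570/13 ≈ -3274.6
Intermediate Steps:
k = 33/26 (k = -132*(-1/104) = 33/26 ≈ 1.2692)
b(F) = -3*F (b(F) = F*(-3) = -3*F)
(b(r)*k)*172 = (-3*5*(33/26))*172 = -15*33/26*172 = -495/26*172 = -42570/13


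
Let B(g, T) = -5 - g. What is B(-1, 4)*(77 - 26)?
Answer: -204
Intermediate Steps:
B(-1, 4)*(77 - 26) = (-5 - 1*(-1))*(77 - 26) = (-5 + 1)*51 = -4*51 = -204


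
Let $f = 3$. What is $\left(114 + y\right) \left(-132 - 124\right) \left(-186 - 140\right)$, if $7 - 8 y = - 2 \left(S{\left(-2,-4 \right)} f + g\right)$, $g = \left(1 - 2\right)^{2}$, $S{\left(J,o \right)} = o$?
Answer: $9357504$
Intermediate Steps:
$g = 1$ ($g = \left(-1\right)^{2} = 1$)
$y = - \frac{15}{8}$ ($y = \frac{7}{8} - \frac{\left(-2\right) \left(\left(-4\right) 3 + 1\right)}{8} = \frac{7}{8} - \frac{\left(-2\right) \left(-12 + 1\right)}{8} = \frac{7}{8} - \frac{\left(-2\right) \left(-11\right)}{8} = \frac{7}{8} - \frac{11}{4} = - \frac{15}{8} \approx -1.875$)
$\left(114 + y\right) \left(-132 - 124\right) \left(-186 - 140\right) = \left(114 - \frac{15}{8}\right) \left(-132 - 124\right) \left(-186 - 140\right) = \frac{897 \left(\left(-256\right) \left(-326\right)\right)}{8} = \frac{897}{8} \cdot 83456 = 9357504$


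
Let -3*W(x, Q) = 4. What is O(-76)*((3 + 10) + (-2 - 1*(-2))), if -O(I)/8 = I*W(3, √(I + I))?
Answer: -31616/3 ≈ -10539.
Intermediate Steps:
W(x, Q) = -4/3 (W(x, Q) = -⅓*4 = -4/3)
O(I) = 32*I/3 (O(I) = -8*I*(-4)/3 = -(-32)*I/3 = 32*I/3)
O(-76)*((3 + 10) + (-2 - 1*(-2))) = ((32/3)*(-76))*((3 + 10) + (-2 - 1*(-2))) = -2432*(13 + (-2 + 2))/3 = -2432*(13 + 0)/3 = -2432/3*13 = -31616/3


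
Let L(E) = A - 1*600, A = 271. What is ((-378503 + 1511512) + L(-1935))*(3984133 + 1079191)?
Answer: 5735125828320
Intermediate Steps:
L(E) = -329 (L(E) = 271 - 1*600 = 271 - 600 = -329)
((-378503 + 1511512) + L(-1935))*(3984133 + 1079191) = ((-378503 + 1511512) - 329)*(3984133 + 1079191) = (1133009 - 329)*5063324 = 1132680*5063324 = 5735125828320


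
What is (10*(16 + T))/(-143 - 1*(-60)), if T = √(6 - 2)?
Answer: -180/83 ≈ -2.1687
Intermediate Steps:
T = 2 (T = √4 = 2)
(10*(16 + T))/(-143 - 1*(-60)) = (10*(16 + 2))/(-143 - 1*(-60)) = (10*18)/(-143 + 60) = 180/(-83) = 180*(-1/83) = -180/83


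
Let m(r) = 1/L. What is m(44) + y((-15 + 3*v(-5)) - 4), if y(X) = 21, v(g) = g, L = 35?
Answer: 736/35 ≈ 21.029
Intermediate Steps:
m(r) = 1/35
m(44) + y((-15 + 3*v(-5)) - 4) = 1/35 + 21 = 736/35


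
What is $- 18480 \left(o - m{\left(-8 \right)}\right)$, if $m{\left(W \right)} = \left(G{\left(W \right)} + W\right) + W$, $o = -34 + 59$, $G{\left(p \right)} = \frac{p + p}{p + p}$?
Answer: $-739200$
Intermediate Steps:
$G{\left(p \right)} = 1$ ($G{\left(p \right)} = \frac{2 p}{2 p} = 2 p \frac{1}{2 p} = 1$)
$o = 25$
$m{\left(W \right)} = 1 + 2 W$ ($m{\left(W \right)} = \left(1 + W\right) + W = 1 + 2 W$)
$- 18480 \left(o - m{\left(-8 \right)}\right) = - 18480 \left(25 - \left(1 + 2 \left(-8\right)\right)\right) = - 18480 \left(25 - \left(1 - 16\right)\right) = - 18480 \left(25 - -15\right) = - 18480 \left(25 + 15\right) = \left(-18480\right) 40 = -739200$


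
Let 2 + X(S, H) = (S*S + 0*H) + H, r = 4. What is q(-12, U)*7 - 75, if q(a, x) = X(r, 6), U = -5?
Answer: 65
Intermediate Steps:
X(S, H) = -2 + H + S² (X(S, H) = -2 + ((S*S + 0*H) + H) = -2 + ((S² + 0) + H) = -2 + (S² + H) = -2 + (H + S²) = -2 + H + S²)
q(a, x) = 20 (q(a, x) = -2 + 6 + 4² = -2 + 6 + 16 = 20)
q(-12, U)*7 - 75 = 20*7 - 75 = 140 - 75 = 65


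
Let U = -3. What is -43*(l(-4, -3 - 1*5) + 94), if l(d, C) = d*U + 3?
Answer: -4687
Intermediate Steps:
l(d, C) = 3 - 3*d (l(d, C) = d*(-3) + 3 = -3*d + 3 = 3 - 3*d)
-43*(l(-4, -3 - 1*5) + 94) = -43*((3 - 3*(-4)) + 94) = -43*((3 + 12) + 94) = -43*(15 + 94) = -43*109 = -4687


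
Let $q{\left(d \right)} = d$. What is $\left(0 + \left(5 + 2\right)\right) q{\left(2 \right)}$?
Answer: $14$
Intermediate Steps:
$\left(0 + \left(5 + 2\right)\right) q{\left(2 \right)} = \left(0 + \left(5 + 2\right)\right) 2 = \left(0 + 7\right) 2 = 7 \cdot 2 = 14$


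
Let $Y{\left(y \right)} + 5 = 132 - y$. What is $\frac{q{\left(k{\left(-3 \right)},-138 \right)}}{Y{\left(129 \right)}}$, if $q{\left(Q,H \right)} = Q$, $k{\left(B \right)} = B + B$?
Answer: $3$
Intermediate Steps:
$k{\left(B \right)} = 2 B$
$Y{\left(y \right)} = 127 - y$ ($Y{\left(y \right)} = -5 - \left(-132 + y\right) = 127 - y$)
$\frac{q{\left(k{\left(-3 \right)},-138 \right)}}{Y{\left(129 \right)}} = \frac{2 \left(-3\right)}{127 - 129} = - \frac{6}{127 - 129} = - \frac{6}{-2} = \left(-6\right) \left(- \frac{1}{2}\right) = 3$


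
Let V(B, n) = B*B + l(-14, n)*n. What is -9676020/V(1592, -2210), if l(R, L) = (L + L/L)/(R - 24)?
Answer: -61281460/15237957 ≈ -4.0216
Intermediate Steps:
l(R, L) = (1 + L)/(-24 + R) (l(R, L) = (L + 1)/(-24 + R) = (1 + L)/(-24 + R))
V(B, n) = B² + n*(-1/38 - n/38) (V(B, n) = B*B + ((1 + n)/(-24 - 14))*n = B² + ((1 + n)/(-38))*n = B² + (-(1 + n)/38)*n = B² + (-1/38 - n/38)*n = B² + n*(-1/38 - n/38))
-9676020/V(1592, -2210) = -9676020/(1592² - 1/38*(-2210)*(1 - 2210)) = -9676020/(2534464 - 1/38*(-2210)*(-2209)) = -9676020/(2534464 - 2440945/19) = -9676020/45713871/19 = -9676020*19/45713871 = -61281460/15237957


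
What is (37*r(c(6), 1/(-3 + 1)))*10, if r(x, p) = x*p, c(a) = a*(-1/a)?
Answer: 185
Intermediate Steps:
c(a) = -1
r(x, p) = p*x
(37*r(c(6), 1/(-3 + 1)))*10 = (37*(-1/(-3 + 1)))*10 = (37*(-1/(-2)))*10 = (37*(-½*(-1)))*10 = (37*(½))*10 = (37/2)*10 = 185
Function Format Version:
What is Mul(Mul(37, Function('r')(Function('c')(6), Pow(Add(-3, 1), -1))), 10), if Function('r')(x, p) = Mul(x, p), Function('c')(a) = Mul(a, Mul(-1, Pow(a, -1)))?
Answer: 185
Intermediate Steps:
Function('c')(a) = -1
Function('r')(x, p) = Mul(p, x)
Mul(Mul(37, Function('r')(Function('c')(6), Pow(Add(-3, 1), -1))), 10) = Mul(Mul(37, Mul(Pow(Add(-3, 1), -1), -1)), 10) = Mul(Mul(37, Mul(Pow(-2, -1), -1)), 10) = Mul(Mul(37, Mul(Rational(-1, 2), -1)), 10) = Mul(Mul(37, Rational(1, 2)), 10) = Mul(Rational(37, 2), 10) = 185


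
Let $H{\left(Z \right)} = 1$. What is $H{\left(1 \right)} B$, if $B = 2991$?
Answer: $2991$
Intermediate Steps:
$H{\left(1 \right)} B = 1 \cdot 2991 = 2991$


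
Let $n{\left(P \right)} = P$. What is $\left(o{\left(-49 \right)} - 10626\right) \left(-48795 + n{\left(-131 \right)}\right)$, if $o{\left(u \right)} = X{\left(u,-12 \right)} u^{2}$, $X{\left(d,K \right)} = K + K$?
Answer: $3339199500$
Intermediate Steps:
$X{\left(d,K \right)} = 2 K$
$o{\left(u \right)} = - 24 u^{2}$ ($o{\left(u \right)} = 2 \left(-12\right) u^{2} = - 24 u^{2}$)
$\left(o{\left(-49 \right)} - 10626\right) \left(-48795 + n{\left(-131 \right)}\right) = \left(- 24 \left(-49\right)^{2} - 10626\right) \left(-48795 - 131\right) = \left(\left(-24\right) 2401 - 10626\right) \left(-48926\right) = \left(-57624 - 10626\right) \left(-48926\right) = \left(-68250\right) \left(-48926\right) = 3339199500$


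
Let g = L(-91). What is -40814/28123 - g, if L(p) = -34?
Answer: 915368/28123 ≈ 32.549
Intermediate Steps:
g = -34
-40814/28123 - g = -40814/28123 - 1*(-34) = -40814*1/28123 + 34 = -40814/28123 + 34 = 915368/28123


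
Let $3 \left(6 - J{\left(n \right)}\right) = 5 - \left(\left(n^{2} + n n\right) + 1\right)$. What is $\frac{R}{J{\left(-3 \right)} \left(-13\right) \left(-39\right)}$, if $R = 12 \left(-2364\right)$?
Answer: $- \frac{1773}{338} \approx -5.2456$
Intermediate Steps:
$J{\left(n \right)} = \frac{14}{3} + \frac{2 n^{2}}{3}$ ($J{\left(n \right)} = 6 - \frac{5 - \left(\left(n^{2} + n n\right) + 1\right)}{3} = 6 - \frac{5 - \left(\left(n^{2} + n^{2}\right) + 1\right)}{3} = 6 - \frac{5 - \left(2 n^{2} + 1\right)}{3} = 6 - \frac{5 - \left(1 + 2 n^{2}\right)}{3} = 6 - \frac{4 - 2 n^{2}}{3} = 6 + \left(- \frac{4}{3} + \frac{2 n^{2}}{3}\right) = \frac{14}{3} + \frac{2 n^{2}}{3}$)
$R = -28368$
$\frac{R}{J{\left(-3 \right)} \left(-13\right) \left(-39\right)} = - \frac{28368}{\left(\frac{14}{3} + \frac{2 \left(-3\right)^{2}}{3}\right) \left(-13\right) \left(-39\right)} = - \frac{28368}{\left(\frac{14}{3} + \frac{2}{3} \cdot 9\right) \left(-13\right) \left(-39\right)} = - \frac{28368}{\left(\frac{14}{3} + 6\right) \left(-13\right) \left(-39\right)} = - \frac{28368}{\frac{32}{3} \left(-13\right) \left(-39\right)} = - \frac{28368}{\left(- \frac{416}{3}\right) \left(-39\right)} = - \frac{28368}{5408} = \left(-28368\right) \frac{1}{5408} = - \frac{1773}{338}$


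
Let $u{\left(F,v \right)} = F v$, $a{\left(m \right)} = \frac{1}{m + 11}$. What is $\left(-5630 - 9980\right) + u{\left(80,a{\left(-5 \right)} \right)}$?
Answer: $- \frac{46790}{3} \approx -15597.0$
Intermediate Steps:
$a{\left(m \right)} = \frac{1}{11 + m}$
$\left(-5630 - 9980\right) + u{\left(80,a{\left(-5 \right)} \right)} = \left(-5630 - 9980\right) + \frac{80}{11 - 5} = -15610 + \frac{80}{6} = -15610 + 80 \cdot \frac{1}{6} = -15610 + \frac{40}{3} = - \frac{46790}{3}$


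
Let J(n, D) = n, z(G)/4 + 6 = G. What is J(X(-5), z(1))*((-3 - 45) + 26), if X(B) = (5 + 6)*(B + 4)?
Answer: 242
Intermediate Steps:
z(G) = -24 + 4*G
X(B) = 44 + 11*B (X(B) = 11*(4 + B) = 44 + 11*B)
J(X(-5), z(1))*((-3 - 45) + 26) = (44 + 11*(-5))*((-3 - 45) + 26) = (44 - 55)*(-48 + 26) = -11*(-22) = 242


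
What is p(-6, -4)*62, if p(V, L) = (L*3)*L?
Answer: 2976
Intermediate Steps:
p(V, L) = 3*L² (p(V, L) = (3*L)*L = 3*L²)
p(-6, -4)*62 = (3*(-4)²)*62 = (3*16)*62 = 48*62 = 2976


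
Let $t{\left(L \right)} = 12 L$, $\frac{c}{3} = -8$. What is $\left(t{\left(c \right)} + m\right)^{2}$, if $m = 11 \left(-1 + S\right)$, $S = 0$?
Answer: $89401$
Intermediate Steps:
$c = -24$ ($c = 3 \left(-8\right) = -24$)
$m = -11$ ($m = 11 \left(-1 + 0\right) = 11 \left(-1\right) = -11$)
$\left(t{\left(c \right)} + m\right)^{2} = \left(12 \left(-24\right) - 11\right)^{2} = \left(-288 - 11\right)^{2} = \left(-299\right)^{2} = 89401$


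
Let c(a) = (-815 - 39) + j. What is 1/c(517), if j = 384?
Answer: -1/470 ≈ -0.0021277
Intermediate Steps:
c(a) = -470 (c(a) = (-815 - 39) + 384 = -854 + 384 = -470)
1/c(517) = 1/(-470) = -1/470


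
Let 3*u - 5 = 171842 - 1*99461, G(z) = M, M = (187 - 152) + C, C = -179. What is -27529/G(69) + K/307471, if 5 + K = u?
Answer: 8467842967/44275824 ≈ 191.25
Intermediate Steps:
M = -144 (M = (187 - 152) - 179 = 35 - 179 = -144)
G(z) = -144
u = 72386/3 (u = 5/3 + (171842 - 1*99461)/3 = 5/3 + (171842 - 99461)/3 = 5/3 + (1/3)*72381 = 5/3 + 24127 = 72386/3 ≈ 24129.)
K = 72371/3 (K = -5 + 72386/3 = 72371/3 ≈ 24124.)
-27529/G(69) + K/307471 = -27529/(-144) + (72371/3)/307471 = -27529*(-1/144) + (72371/3)*(1/307471) = 27529/144 + 72371/922413 = 8467842967/44275824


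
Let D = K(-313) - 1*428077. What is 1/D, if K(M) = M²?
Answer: -1/330108 ≈ -3.0293e-6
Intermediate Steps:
D = -330108 (D = (-313)² - 1*428077 = 97969 - 428077 = -330108)
1/D = 1/(-330108) = -1/330108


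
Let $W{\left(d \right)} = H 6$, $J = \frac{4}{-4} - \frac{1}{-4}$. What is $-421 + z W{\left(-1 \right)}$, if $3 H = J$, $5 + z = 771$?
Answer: $-1570$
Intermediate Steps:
$z = 766$ ($z = -5 + 771 = 766$)
$J = - \frac{3}{4}$ ($J = 4 \left(- \frac{1}{4}\right) - - \frac{1}{4} = -1 + \frac{1}{4} = - \frac{3}{4} \approx -0.75$)
$H = - \frac{1}{4}$ ($H = \frac{1}{3} \left(- \frac{3}{4}\right) = - \frac{1}{4} \approx -0.25$)
$W{\left(d \right)} = - \frac{3}{2}$ ($W{\left(d \right)} = \left(- \frac{1}{4}\right) 6 = - \frac{3}{2}$)
$-421 + z W{\left(-1 \right)} = -421 + 766 \left(- \frac{3}{2}\right) = -421 - 1149 = -1570$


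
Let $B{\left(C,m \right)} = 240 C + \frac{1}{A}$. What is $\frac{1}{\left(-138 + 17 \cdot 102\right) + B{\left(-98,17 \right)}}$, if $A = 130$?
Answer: $- \frac{130}{2850119} \approx -4.5612 \cdot 10^{-5}$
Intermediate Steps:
$B{\left(C,m \right)} = \frac{1}{130} + 240 C$ ($B{\left(C,m \right)} = 240 C + \frac{1}{130} = \frac{1}{130} + 240 C$)
$\frac{1}{\left(-138 + 17 \cdot 102\right) + B{\left(-98,17 \right)}} = \frac{1}{\left(-138 + 17 \cdot 102\right) + \left(\frac{1}{130} + 240 \left(-98\right)\right)} = \frac{1}{\left(-138 + 1734\right) + \left(\frac{1}{130} - 23520\right)} = \frac{1}{1596 - \frac{3057599}{130}} = \frac{1}{- \frac{2850119}{130}} = - \frac{130}{2850119}$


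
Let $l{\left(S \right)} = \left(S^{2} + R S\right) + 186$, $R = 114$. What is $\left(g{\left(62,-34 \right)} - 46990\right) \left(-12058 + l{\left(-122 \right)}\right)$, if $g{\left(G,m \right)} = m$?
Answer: $512373504$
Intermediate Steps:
$l{\left(S \right)} = 186 + S^{2} + 114 S$ ($l{\left(S \right)} = \left(S^{2} + 114 S\right) + 186 = 186 + S^{2} + 114 S$)
$\left(g{\left(62,-34 \right)} - 46990\right) \left(-12058 + l{\left(-122 \right)}\right) = \left(-34 - 46990\right) \left(-12058 + \left(186 + \left(-122\right)^{2} + 114 \left(-122\right)\right)\right) = - 47024 \left(-12058 + \left(186 + 14884 - 13908\right)\right) = - 47024 \left(-12058 + 1162\right) = \left(-47024\right) \left(-10896\right) = 512373504$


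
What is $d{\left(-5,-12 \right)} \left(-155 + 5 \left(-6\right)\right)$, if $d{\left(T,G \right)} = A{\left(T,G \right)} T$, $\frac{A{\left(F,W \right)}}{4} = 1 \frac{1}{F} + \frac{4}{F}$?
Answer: $-3700$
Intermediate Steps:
$A{\left(F,W \right)} = \frac{20}{F}$ ($A{\left(F,W \right)} = 4 \left(1 \frac{1}{F} + \frac{4}{F}\right) = 4 \left(\frac{1}{F} + \frac{4}{F}\right) = 4 \frac{5}{F} = \frac{20}{F}$)
$d{\left(T,G \right)} = 20$ ($d{\left(T,G \right)} = \frac{20}{T} T = 20$)
$d{\left(-5,-12 \right)} \left(-155 + 5 \left(-6\right)\right) = 20 \left(-155 + 5 \left(-6\right)\right) = 20 \left(-155 - 30\right) = 20 \left(-185\right) = -3700$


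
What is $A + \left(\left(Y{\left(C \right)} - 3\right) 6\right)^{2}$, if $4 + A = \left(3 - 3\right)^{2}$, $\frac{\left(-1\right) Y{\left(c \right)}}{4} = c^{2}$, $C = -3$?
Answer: $54752$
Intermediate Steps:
$Y{\left(c \right)} = - 4 c^{2}$
$A = -4$ ($A = -4 + \left(3 - 3\right)^{2} = -4 + 0^{2} = -4 + 0 = -4$)
$A + \left(\left(Y{\left(C \right)} - 3\right) 6\right)^{2} = -4 + \left(\left(- 4 \left(-3\right)^{2} - 3\right) 6\right)^{2} = -4 + \left(\left(\left(-4\right) 9 - 3\right) 6\right)^{2} = -4 + \left(\left(-36 - 3\right) 6\right)^{2} = -4 + \left(\left(-39\right) 6\right)^{2} = -4 + \left(-234\right)^{2} = -4 + 54756 = 54752$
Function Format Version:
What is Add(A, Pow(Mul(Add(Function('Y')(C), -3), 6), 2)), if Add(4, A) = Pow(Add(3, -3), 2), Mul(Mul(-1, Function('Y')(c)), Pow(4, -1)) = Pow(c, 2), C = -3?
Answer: 54752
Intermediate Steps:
Function('Y')(c) = Mul(-4, Pow(c, 2))
A = -4 (A = Add(-4, Pow(Add(3, -3), 2)) = Add(-4, Pow(0, 2)) = Add(-4, 0) = -4)
Add(A, Pow(Mul(Add(Function('Y')(C), -3), 6), 2)) = Add(-4, Pow(Mul(Add(Mul(-4, Pow(-3, 2)), -3), 6), 2)) = Add(-4, Pow(Mul(Add(Mul(-4, 9), -3), 6), 2)) = Add(-4, Pow(Mul(Add(-36, -3), 6), 2)) = Add(-4, Pow(Mul(-39, 6), 2)) = Add(-4, Pow(-234, 2)) = Add(-4, 54756) = 54752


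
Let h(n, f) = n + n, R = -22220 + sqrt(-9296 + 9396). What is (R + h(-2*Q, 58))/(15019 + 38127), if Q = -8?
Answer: -11089/26573 ≈ -0.41730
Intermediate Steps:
R = -22210 (R = -22220 + sqrt(100) = -22220 + 10 = -22210)
h(n, f) = 2*n
(R + h(-2*Q, 58))/(15019 + 38127) = (-22210 + 2*(-2*(-8)))/(15019 + 38127) = (-22210 + 2*16)/53146 = (-22210 + 32)*(1/53146) = -22178*1/53146 = -11089/26573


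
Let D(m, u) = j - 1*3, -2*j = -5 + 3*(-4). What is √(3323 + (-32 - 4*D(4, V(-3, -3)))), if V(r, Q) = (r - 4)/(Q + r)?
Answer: √3269 ≈ 57.175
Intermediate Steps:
j = 17/2 (j = -(-5 + 3*(-4))/2 = -(-5 - 12)/2 = -½*(-17) = 17/2 ≈ 8.5000)
V(r, Q) = (-4 + r)/(Q + r)
D(m, u) = 11/2 (D(m, u) = 17/2 - 1*3 = 17/2 - 3 = 11/2)
√(3323 + (-32 - 4*D(4, V(-3, -3)))) = √(3323 + (-32 - 4*11/2)) = √(3323 + (-32 - 22)) = √(3323 - 54) = √3269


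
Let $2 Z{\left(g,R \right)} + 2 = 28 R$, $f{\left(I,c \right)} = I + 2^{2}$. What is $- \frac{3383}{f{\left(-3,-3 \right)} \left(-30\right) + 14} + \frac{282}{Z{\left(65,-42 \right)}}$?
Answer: $\frac{1988075}{9424} \approx 210.96$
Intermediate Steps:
$f{\left(I,c \right)} = 4 + I$ ($f{\left(I,c \right)} = I + 4 = 4 + I$)
$Z{\left(g,R \right)} = -1 + 14 R$ ($Z{\left(g,R \right)} = -1 + \frac{28 R}{2} = -1 + 14 R$)
$- \frac{3383}{f{\left(-3,-3 \right)} \left(-30\right) + 14} + \frac{282}{Z{\left(65,-42 \right)}} = - \frac{3383}{\left(4 - 3\right) \left(-30\right) + 14} + \frac{282}{-1 + 14 \left(-42\right)} = - \frac{3383}{1 \left(-30\right) + 14} + \frac{282}{-1 - 588} = - \frac{3383}{-30 + 14} + \frac{282}{-589} = - \frac{3383}{-16} + 282 \left(- \frac{1}{589}\right) = \left(-3383\right) \left(- \frac{1}{16}\right) - \frac{282}{589} = \frac{3383}{16} - \frac{282}{589} = \frac{1988075}{9424}$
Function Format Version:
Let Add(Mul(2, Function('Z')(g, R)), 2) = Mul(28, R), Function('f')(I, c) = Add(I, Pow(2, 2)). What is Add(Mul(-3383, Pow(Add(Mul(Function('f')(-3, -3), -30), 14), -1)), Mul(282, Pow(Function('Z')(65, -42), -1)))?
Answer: Rational(1988075, 9424) ≈ 210.96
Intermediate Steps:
Function('f')(I, c) = Add(4, I) (Function('f')(I, c) = Add(I, 4) = Add(4, I))
Function('Z')(g, R) = Add(-1, Mul(14, R)) (Function('Z')(g, R) = Add(-1, Mul(Rational(1, 2), Mul(28, R))) = Add(-1, Mul(14, R)))
Add(Mul(-3383, Pow(Add(Mul(Function('f')(-3, -3), -30), 14), -1)), Mul(282, Pow(Function('Z')(65, -42), -1))) = Add(Mul(-3383, Pow(Add(Mul(Add(4, -3), -30), 14), -1)), Mul(282, Pow(Add(-1, Mul(14, -42)), -1))) = Add(Mul(-3383, Pow(Add(Mul(1, -30), 14), -1)), Mul(282, Pow(Add(-1, -588), -1))) = Add(Mul(-3383, Pow(Add(-30, 14), -1)), Mul(282, Pow(-589, -1))) = Add(Mul(-3383, Pow(-16, -1)), Mul(282, Rational(-1, 589))) = Add(Mul(-3383, Rational(-1, 16)), Rational(-282, 589)) = Add(Rational(3383, 16), Rational(-282, 589)) = Rational(1988075, 9424)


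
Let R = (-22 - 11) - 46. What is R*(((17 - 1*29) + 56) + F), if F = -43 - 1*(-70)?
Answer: -5609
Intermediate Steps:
F = 27 (F = -43 + 70 = 27)
R = -79 (R = -33 - 46 = -79)
R*(((17 - 1*29) + 56) + F) = -79*(((17 - 1*29) + 56) + 27) = -79*(((17 - 29) + 56) + 27) = -79*((-12 + 56) + 27) = -79*(44 + 27) = -79*71 = -5609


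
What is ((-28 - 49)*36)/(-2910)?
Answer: 462/485 ≈ 0.95258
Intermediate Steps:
((-28 - 49)*36)/(-2910) = -77*36*(-1/2910) = -2772*(-1/2910) = 462/485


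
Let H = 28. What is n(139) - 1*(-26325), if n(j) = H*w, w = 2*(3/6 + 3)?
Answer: 26521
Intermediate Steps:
w = 7 (w = 2*(3*(⅙) + 3) = 2*(½ + 3) = 2*(7/2) = 7)
n(j) = 196 (n(j) = 28*7 = 196)
n(139) - 1*(-26325) = 196 - 1*(-26325) = 196 + 26325 = 26521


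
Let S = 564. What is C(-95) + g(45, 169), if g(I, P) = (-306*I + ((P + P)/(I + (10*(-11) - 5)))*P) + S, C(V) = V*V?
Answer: -174896/35 ≈ -4997.0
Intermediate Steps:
C(V) = V²
g(I, P) = 564 - 306*I + 2*P²/(-115 + I) (g(I, P) = (-306*I + ((P + P)/(I + (10*(-11) - 5)))*P) + 564 = (-306*I + ((2*P)/(I + (-110 - 5)))*P) + 564 = (-306*I + ((2*P)/(I - 115))*P) + 564 = (-306*I + ((2*P)/(-115 + I))*P) + 564 = (-306*I + (2*P/(-115 + I))*P) + 564 = (-306*I + 2*P²/(-115 + I)) + 564 = 564 - 306*I + 2*P²/(-115 + I))
C(-95) + g(45, 169) = (-95)² + 2*(-32430 + 169² - 153*45² + 17877*45)/(-115 + 45) = 9025 + 2*(-32430 + 28561 - 153*2025 + 804465)/(-70) = 9025 + 2*(-1/70)*(-32430 + 28561 - 309825 + 804465) = 9025 + 2*(-1/70)*490771 = 9025 - 490771/35 = -174896/35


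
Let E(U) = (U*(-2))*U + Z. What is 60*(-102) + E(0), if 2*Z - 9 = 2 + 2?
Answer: -12227/2 ≈ -6113.5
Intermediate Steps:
Z = 13/2 (Z = 9/2 + (2 + 2)/2 = 9/2 + (½)*4 = 9/2 + 2 = 13/2 ≈ 6.5000)
E(U) = 13/2 - 2*U² (E(U) = (U*(-2))*U + 13/2 = (-2*U)*U + 13/2 = -2*U² + 13/2 = 13/2 - 2*U²)
60*(-102) + E(0) = 60*(-102) + (13/2 - 2*0²) = -6120 + (13/2 - 2*0) = -6120 + (13/2 + 0) = -6120 + 13/2 = -12227/2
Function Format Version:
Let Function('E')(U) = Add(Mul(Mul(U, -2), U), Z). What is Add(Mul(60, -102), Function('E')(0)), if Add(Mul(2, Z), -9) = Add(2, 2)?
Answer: Rational(-12227, 2) ≈ -6113.5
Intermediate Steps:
Z = Rational(13, 2) (Z = Add(Rational(9, 2), Mul(Rational(1, 2), Add(2, 2))) = Add(Rational(9, 2), Mul(Rational(1, 2), 4)) = Add(Rational(9, 2), 2) = Rational(13, 2) ≈ 6.5000)
Function('E')(U) = Add(Rational(13, 2), Mul(-2, Pow(U, 2))) (Function('E')(U) = Add(Mul(Mul(U, -2), U), Rational(13, 2)) = Add(Mul(Mul(-2, U), U), Rational(13, 2)) = Add(Mul(-2, Pow(U, 2)), Rational(13, 2)) = Add(Rational(13, 2), Mul(-2, Pow(U, 2))))
Add(Mul(60, -102), Function('E')(0)) = Add(Mul(60, -102), Add(Rational(13, 2), Mul(-2, Pow(0, 2)))) = Add(-6120, Add(Rational(13, 2), Mul(-2, 0))) = Add(-6120, Add(Rational(13, 2), 0)) = Add(-6120, Rational(13, 2)) = Rational(-12227, 2)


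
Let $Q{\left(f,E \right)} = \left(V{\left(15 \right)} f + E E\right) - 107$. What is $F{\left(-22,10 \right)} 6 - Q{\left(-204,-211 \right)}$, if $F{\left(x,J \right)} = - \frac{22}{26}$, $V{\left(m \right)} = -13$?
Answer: $- \frac{611924}{13} \approx -47071.0$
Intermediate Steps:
$Q{\left(f,E \right)} = -107 + E^{2} - 13 f$ ($Q{\left(f,E \right)} = \left(- 13 f + E E\right) - 107 = \left(- 13 f + E^{2}\right) - 107 = \left(E^{2} - 13 f\right) - 107 = -107 + E^{2} - 13 f$)
$F{\left(x,J \right)} = - \frac{11}{13}$ ($F{\left(x,J \right)} = \left(-22\right) \frac{1}{26} = - \frac{11}{13}$)
$F{\left(-22,10 \right)} 6 - Q{\left(-204,-211 \right)} = \left(- \frac{11}{13}\right) 6 - \left(-107 + \left(-211\right)^{2} - -2652\right) = - \frac{66}{13} - \left(-107 + 44521 + 2652\right) = - \frac{66}{13} - 47066 = - \frac{611924}{13}$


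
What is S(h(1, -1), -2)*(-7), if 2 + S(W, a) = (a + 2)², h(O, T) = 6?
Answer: 14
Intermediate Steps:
S(W, a) = -2 + (2 + a)² (S(W, a) = -2 + (a + 2)² = -2 + (2 + a)²)
S(h(1, -1), -2)*(-7) = (-2 + (2 - 2)²)*(-7) = (-2 + 0²)*(-7) = (-2 + 0)*(-7) = -2*(-7) = 14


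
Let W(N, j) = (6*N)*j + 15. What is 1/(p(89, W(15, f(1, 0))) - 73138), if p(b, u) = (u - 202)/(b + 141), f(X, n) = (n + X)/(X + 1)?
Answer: -115/8410941 ≈ -1.3673e-5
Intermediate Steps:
f(X, n) = (X + n)/(1 + X)
W(N, j) = 15 + 6*N*j (W(N, j) = 6*N*j + 15 = 15 + 6*N*j)
p(b, u) = (-202 + u)/(141 + b)
1/(p(89, W(15, f(1, 0))) - 73138) = 1/((-202 + (15 + 6*15*((1 + 0)/(1 + 1))))/(141 + 89) - 73138) = 1/((-202 + (15 + 6*15*(1/2)))/230 - 73138) = 1/((-202 + (15 + 6*15*((½)*1)))/230 - 73138) = 1/((-202 + (15 + 6*15*(½)))/230 - 73138) = 1/((-202 + (15 + 45))/230 - 73138) = 1/((-202 + 60)/230 - 73138) = 1/((1/230)*(-142) - 73138) = 1/(-71/115 - 73138) = 1/(-8410941/115) = -115/8410941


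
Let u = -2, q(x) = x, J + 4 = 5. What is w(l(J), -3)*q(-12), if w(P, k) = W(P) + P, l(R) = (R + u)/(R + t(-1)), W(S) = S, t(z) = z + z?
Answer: -24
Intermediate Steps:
J = 1 (J = -4 + 5 = 1)
t(z) = 2*z
l(R) = 1 (l(R) = (R - 2)/(R + 2*(-1)) = (-2 + R)/(R - 2) = (-2 + R)/(-2 + R) = 1)
w(P, k) = 2*P (w(P, k) = P + P = 2*P)
w(l(J), -3)*q(-12) = (2*1)*(-12) = 2*(-12) = -24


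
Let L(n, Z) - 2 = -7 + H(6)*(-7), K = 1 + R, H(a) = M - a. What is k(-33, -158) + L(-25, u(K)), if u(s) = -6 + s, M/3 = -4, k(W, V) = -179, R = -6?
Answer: -58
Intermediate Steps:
M = -12 (M = 3*(-4) = -12)
H(a) = -12 - a
K = -5 (K = 1 - 6 = -5)
L(n, Z) = 121 (L(n, Z) = 2 + (-7 + (-12 - 1*6)*(-7)) = 2 + (-7 + (-12 - 6)*(-7)) = 2 + (-7 - 18*(-7)) = 2 + (-7 + 126) = 2 + 119 = 121)
k(-33, -158) + L(-25, u(K)) = -179 + 121 = -58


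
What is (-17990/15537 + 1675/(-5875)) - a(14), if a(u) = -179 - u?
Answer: 699412006/3651195 ≈ 191.56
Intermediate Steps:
(-17990/15537 + 1675/(-5875)) - a(14) = (-17990/15537 + 1675/(-5875)) - (-179 - 1*14) = (-17990*1/15537 + 1675*(-1/5875)) - (-179 - 14) = (-17990/15537 - 67/235) - 1*(-193) = -5268629/3651195 + 193 = 699412006/3651195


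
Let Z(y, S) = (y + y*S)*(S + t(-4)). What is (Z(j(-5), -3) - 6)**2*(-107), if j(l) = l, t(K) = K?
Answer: -618032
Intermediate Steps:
Z(y, S) = (-4 + S)*(y + S*y) (Z(y, S) = (y + y*S)*(S - 4) = (y + S*y)*(-4 + S) = (-4 + S)*(y + S*y))
(Z(j(-5), -3) - 6)**2*(-107) = (-5*(-4 + (-3)**2 - 3*(-3)) - 6)**2*(-107) = (-5*(-4 + 9 + 9) - 6)**2*(-107) = (-5*14 - 6)**2*(-107) = (-70 - 6)**2*(-107) = (-76)**2*(-107) = 5776*(-107) = -618032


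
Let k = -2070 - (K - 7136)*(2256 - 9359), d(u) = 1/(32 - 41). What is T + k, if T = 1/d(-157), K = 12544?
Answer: 38410945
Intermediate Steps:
d(u) = -1/9 (d(u) = 1/(-9) = -1/9)
k = 38410954 (k = -2070 - (12544 - 7136)*(2256 - 9359) = -2070 - 5408*(-7103) = -2070 - 1*(-38413024) = -2070 + 38413024 = 38410954)
T = -9 (T = 1/(-1/9) = -9)
T + k = -9 + 38410954 = 38410945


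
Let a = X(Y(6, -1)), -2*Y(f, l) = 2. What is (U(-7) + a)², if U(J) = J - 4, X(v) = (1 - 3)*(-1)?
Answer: 81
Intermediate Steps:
Y(f, l) = -1 (Y(f, l) = -½*2 = -1)
X(v) = 2 (X(v) = -2*(-1) = 2)
a = 2
U(J) = -4 + J
(U(-7) + a)² = ((-4 - 7) + 2)² = (-11 + 2)² = (-9)² = 81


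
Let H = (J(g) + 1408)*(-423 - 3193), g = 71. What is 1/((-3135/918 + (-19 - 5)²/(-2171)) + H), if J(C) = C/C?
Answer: -664326/3384706212695 ≈ -1.9627e-7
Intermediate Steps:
J(C) = 1
H = -5094944 (H = (1 + 1408)*(-423 - 3193) = 1409*(-3616) = -5094944)
1/((-3135/918 + (-19 - 5)²/(-2171)) + H) = 1/((-3135/918 + (-19 - 5)²/(-2171)) - 5094944) = 1/((-3135*1/918 + (-24)²*(-1/2171)) - 5094944) = 1/((-1045/306 + 576*(-1/2171)) - 5094944) = 1/((-1045/306 - 576/2171) - 5094944) = 1/(-2444951/664326 - 5094944) = 1/(-3384706212695/664326) = -664326/3384706212695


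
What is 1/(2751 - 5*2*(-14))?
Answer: 1/2891 ≈ 0.00034590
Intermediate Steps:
1/(2751 - 5*2*(-14)) = 1/(2751 - 10*(-14)) = 1/(2751 + 140) = 1/2891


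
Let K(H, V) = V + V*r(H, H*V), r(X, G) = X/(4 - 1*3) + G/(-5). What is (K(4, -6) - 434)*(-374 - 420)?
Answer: 1956416/5 ≈ 3.9128e+5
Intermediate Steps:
r(X, G) = X - G/5 (r(X, G) = X/(4 - 3) + G*(-1/5) = X/1 - G/5 = X*1 - G/5 = X - G/5)
K(H, V) = V + V*(H - H*V/5)
(K(4, -6) - 434)*(-374 - 420) = ((1/5)*(-6)*(5 + 5*4 - 1*4*(-6)) - 434)*(-374 - 420) = ((1/5)*(-6)*(5 + 20 + 24) - 434)*(-794) = ((1/5)*(-6)*49 - 434)*(-794) = (-294/5 - 434)*(-794) = -2464/5*(-794) = 1956416/5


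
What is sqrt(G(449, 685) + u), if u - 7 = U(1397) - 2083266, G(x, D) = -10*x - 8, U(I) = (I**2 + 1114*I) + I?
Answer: sqrt(1421507) ≈ 1192.3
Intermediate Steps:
U(I) = I**2 + 1115*I
G(x, D) = -8 - 10*x
u = 1426005 (u = 7 + (1397*(1115 + 1397) - 2083266) = 7 + (1397*2512 - 2083266) = 7 + (3509264 - 2083266) = 7 + 1425998 = 1426005)
sqrt(G(449, 685) + u) = sqrt((-8 - 10*449) + 1426005) = sqrt((-8 - 4490) + 1426005) = sqrt(-4498 + 1426005) = sqrt(1421507)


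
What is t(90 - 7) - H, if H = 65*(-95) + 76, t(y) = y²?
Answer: 12988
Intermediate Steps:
H = -6099 (H = -6175 + 76 = -6099)
t(90 - 7) - H = (90 - 7)² - 1*(-6099) = 83² + 6099 = 6889 + 6099 = 12988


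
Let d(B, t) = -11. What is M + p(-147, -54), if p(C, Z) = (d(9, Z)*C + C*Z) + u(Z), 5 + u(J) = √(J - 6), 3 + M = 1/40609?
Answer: 387694124/40609 + 2*I*√15 ≈ 9547.0 + 7.746*I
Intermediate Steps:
M = -121826/40609 (M = -3 + 1/40609 = -121826/40609 ≈ -3.0000)
u(J) = -5 + √(-6 + J) (u(J) = -5 + √(J - 6) = -5 + √(-6 + J))
p(C, Z) = -5 + √(-6 + Z) - 11*C + C*Z (p(C, Z) = (-11*C + C*Z) + (-5 + √(-6 + Z)) = -5 + √(-6 + Z) - 11*C + C*Z)
M + p(-147, -54) = -121826/40609 + (-5 + √(-6 - 54) - 11*(-147) - 147*(-54)) = -121826/40609 + (-5 + √(-60) + 1617 + 7938) = -121826/40609 + (-5 + 2*I*√15 + 1617 + 7938) = -121826/40609 + (9550 + 2*I*√15) = 387694124/40609 + 2*I*√15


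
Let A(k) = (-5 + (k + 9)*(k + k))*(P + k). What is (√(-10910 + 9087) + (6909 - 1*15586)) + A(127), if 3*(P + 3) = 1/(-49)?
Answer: 209422278/49 + I*√1823 ≈ 4.2739e+6 + 42.697*I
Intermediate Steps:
P = -442/147 (P = -3 + (⅓)/(-49) = -3 + (⅓)*(-1/49) = -3 - 1/147 = -442/147 ≈ -3.0068)
A(k) = (-5 + 2*k*(9 + k))*(-442/147 + k) (A(k) = (-5 + (k + 9)*(k + k))*(-442/147 + k) = (-5 + (9 + k)*(2*k))*(-442/147 + k) = (-5 + 2*k*(9 + k))*(-442/147 + k))
(√(-10910 + 9087) + (6909 - 1*15586)) + A(127) = (√(-10910 + 9087) + (6909 - 1*15586)) + (2210/147 + 2*127³ - 2897/49*127 + (1762/147)*127²) = (√(-1823) + (6909 - 15586)) + (2210/147 + 2*2048383 - 367919/49 + (1762/147)*16129) = (I*√1823 - 8677) + (2210/147 + 4096766 - 367919/49 + 28419298/147) = (-8677 + I*√1823) + 209847451/49 = 209422278/49 + I*√1823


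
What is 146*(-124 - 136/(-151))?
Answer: -2713848/151 ≈ -17973.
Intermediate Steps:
146*(-124 - 136/(-151)) = 146*(-124 - 136*(-1/151)) = 146*(-124 + 136/151) = 146*(-18588/151) = -2713848/151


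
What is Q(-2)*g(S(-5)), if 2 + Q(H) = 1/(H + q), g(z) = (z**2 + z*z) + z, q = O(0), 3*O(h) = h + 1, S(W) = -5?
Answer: -117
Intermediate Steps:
O(h) = 1/3 + h/3 (O(h) = (h + 1)/3 = (1 + h)/3 = 1/3 + h/3)
q = 1/3 (q = 1/3 + (1/3)*0 = 1/3 + 0 = 1/3 ≈ 0.33333)
g(z) = z + 2*z**2 (g(z) = (z**2 + z**2) + z = 2*z**2 + z = z + 2*z**2)
Q(H) = -2 + 1/(1/3 + H) (Q(H) = -2 + 1/(H + 1/3) = -2 + 1/(1/3 + H))
Q(-2)*g(S(-5)) = ((1 - 6*(-2))/(1 + 3*(-2)))*(-5*(1 + 2*(-5))) = ((1 + 12)/(1 - 6))*(-5*(1 - 10)) = (13/(-5))*(-5*(-9)) = -1/5*13*45 = -13/5*45 = -117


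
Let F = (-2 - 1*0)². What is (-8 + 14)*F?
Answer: 24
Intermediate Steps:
F = 4 (F = (-2 + 0)² = (-2)² = 4)
(-8 + 14)*F = (-8 + 14)*4 = 6*4 = 24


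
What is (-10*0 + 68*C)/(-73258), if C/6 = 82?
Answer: -16728/36629 ≈ -0.45669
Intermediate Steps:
C = 492 (C = 6*82 = 492)
(-10*0 + 68*C)/(-73258) = (-10*0 + 68*492)/(-73258) = (0 + 33456)*(-1/73258) = 33456*(-1/73258) = -16728/36629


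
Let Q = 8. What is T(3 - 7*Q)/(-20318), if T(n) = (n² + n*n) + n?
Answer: -5565/20318 ≈ -0.27390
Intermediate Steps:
T(n) = n + 2*n² (T(n) = (n² + n²) + n = 2*n² + n = n + 2*n²)
T(3 - 7*Q)/(-20318) = ((3 - 7*8)*(1 + 2*(3 - 7*8)))/(-20318) = ((3 - 56)*(1 + 2*(3 - 56)))*(-1/20318) = -53*(1 + 2*(-53))*(-1/20318) = -53*(1 - 106)*(-1/20318) = -53*(-105)*(-1/20318) = 5565*(-1/20318) = -5565/20318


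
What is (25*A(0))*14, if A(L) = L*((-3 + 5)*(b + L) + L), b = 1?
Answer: 0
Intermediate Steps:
A(L) = L*(2 + 3*L) (A(L) = L*((-3 + 5)*(1 + L) + L) = L*(2*(1 + L) + L) = L*((2 + 2*L) + L) = L*(2 + 3*L))
(25*A(0))*14 = (25*(0*(2 + 3*0)))*14 = (25*(0*(2 + 0)))*14 = (25*(0*2))*14 = (25*0)*14 = 0*14 = 0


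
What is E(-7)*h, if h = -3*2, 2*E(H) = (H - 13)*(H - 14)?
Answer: -1260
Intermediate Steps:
E(H) = (-14 + H)*(-13 + H)/2 (E(H) = ((H - 13)*(H - 14))/2 = ((-13 + H)*(-14 + H))/2 = ((-14 + H)*(-13 + H))/2 = (-14 + H)*(-13 + H)/2)
h = -6
E(-7)*h = (91 + (½)*(-7)² - 27/2*(-7))*(-6) = (91 + (½)*49 + 189/2)*(-6) = (91 + 49/2 + 189/2)*(-6) = 210*(-6) = -1260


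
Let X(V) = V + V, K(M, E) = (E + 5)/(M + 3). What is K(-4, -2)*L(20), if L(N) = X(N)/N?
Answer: -6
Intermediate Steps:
K(M, E) = (5 + E)/(3 + M)
X(V) = 2*V
L(N) = 2 (L(N) = (2*N)/N = 2)
K(-4, -2)*L(20) = ((5 - 2)/(3 - 4))*2 = (3/(-1))*2 = -1*3*2 = -3*2 = -6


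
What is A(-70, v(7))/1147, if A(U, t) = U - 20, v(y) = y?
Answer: -90/1147 ≈ -0.078466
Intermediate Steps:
A(U, t) = -20 + U
A(-70, v(7))/1147 = (-20 - 70)/1147 = -90*1/1147 = -90/1147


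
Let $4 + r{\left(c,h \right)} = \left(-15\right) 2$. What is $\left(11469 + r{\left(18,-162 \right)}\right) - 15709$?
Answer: $-4274$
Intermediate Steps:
$r{\left(c,h \right)} = -34$ ($r{\left(c,h \right)} = -4 - 30 = -34$)
$\left(11469 + r{\left(18,-162 \right)}\right) - 15709 = \left(11469 - 34\right) - 15709 = 11435 - 15709 = -4274$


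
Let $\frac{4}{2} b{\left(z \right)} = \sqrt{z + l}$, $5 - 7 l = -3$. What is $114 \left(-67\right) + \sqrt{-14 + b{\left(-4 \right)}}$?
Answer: $-7638 + \frac{\sqrt{-686 + 7 i \sqrt{35}}}{7} \approx -7637.9 + 3.7434 i$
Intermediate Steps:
$l = \frac{8}{7}$ ($l = \frac{5}{7} - - \frac{3}{7} = \frac{5}{7} + \frac{3}{7} = \frac{8}{7} \approx 1.1429$)
$b{\left(z \right)} = \frac{\sqrt{\frac{8}{7} + z}}{2}$ ($b{\left(z \right)} = \frac{\sqrt{z + \frac{8}{7}}}{2} = \frac{\sqrt{\frac{8}{7} + z}}{2}$)
$114 \left(-67\right) + \sqrt{-14 + b{\left(-4 \right)}} = 114 \left(-67\right) + \sqrt{-14 + \frac{\sqrt{56 + 49 \left(-4\right)}}{14}} = -7638 + \sqrt{-14 + \frac{\sqrt{56 - 196}}{14}} = -7638 + \sqrt{-14 + \frac{\sqrt{-140}}{14}} = -7638 + \sqrt{-14 + \frac{2 i \sqrt{35}}{14}} = -7638 + \sqrt{-14 + \frac{i \sqrt{35}}{7}}$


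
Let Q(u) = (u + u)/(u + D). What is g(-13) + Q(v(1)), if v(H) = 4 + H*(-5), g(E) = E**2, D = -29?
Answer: 2536/15 ≈ 169.07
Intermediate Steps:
v(H) = 4 - 5*H
Q(u) = 2*u/(-29 + u) (Q(u) = (u + u)/(u - 29) = (2*u)/(-29 + u) = 2*u/(-29 + u))
g(-13) + Q(v(1)) = (-13)**2 + 2*(4 - 5*1)/(-29 + (4 - 5*1)) = 169 + 2*(4 - 5)/(-29 + (4 - 5)) = 169 + 2*(-1)/(-29 - 1) = 169 + 2*(-1)/(-30) = 169 + 2*(-1)*(-1/30) = 169 + 1/15 = 2536/15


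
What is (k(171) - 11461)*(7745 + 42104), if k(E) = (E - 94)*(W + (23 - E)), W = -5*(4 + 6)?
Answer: -1331317243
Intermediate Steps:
W = -50 (W = -5*10 = -50)
k(E) = (-94 + E)*(-27 - E) (k(E) = (E - 94)*(-50 + (23 - E)) = (-94 + E)*(-27 - E))
(k(171) - 11461)*(7745 + 42104) = ((2538 - 1*171**2 + 67*171) - 11461)*(7745 + 42104) = ((2538 - 1*29241 + 11457) - 11461)*49849 = ((2538 - 29241 + 11457) - 11461)*49849 = (-15246 - 11461)*49849 = -26707*49849 = -1331317243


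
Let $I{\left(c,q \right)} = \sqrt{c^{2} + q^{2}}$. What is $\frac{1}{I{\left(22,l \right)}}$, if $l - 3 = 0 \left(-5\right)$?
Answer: $\frac{\sqrt{493}}{493} \approx 0.045038$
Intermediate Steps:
$l = 3$ ($l = 3 + 0 \left(-5\right) = 3 + 0 = 3$)
$\frac{1}{I{\left(22,l \right)}} = \frac{1}{\sqrt{22^{2} + 3^{2}}} = \frac{1}{\sqrt{484 + 9}} = \frac{1}{\sqrt{493}} = \frac{\sqrt{493}}{493}$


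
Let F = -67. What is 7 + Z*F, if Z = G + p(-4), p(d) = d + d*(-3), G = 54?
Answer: -4147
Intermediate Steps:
p(d) = -2*d (p(d) = d - 3*d = -2*d)
Z = 62 (Z = 54 - 2*(-4) = 54 + 8 = 62)
7 + Z*F = 7 + 62*(-67) = 7 - 4154 = -4147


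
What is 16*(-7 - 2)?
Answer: -144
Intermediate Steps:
16*(-7 - 2) = 16*(-9) = -144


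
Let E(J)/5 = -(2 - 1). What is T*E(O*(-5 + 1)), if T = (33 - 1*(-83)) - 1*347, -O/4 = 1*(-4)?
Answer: 1155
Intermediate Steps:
O = 16 (O = -4*(-4) = 16)
E(J) = -5 (E(J) = 5*(-(2 - 1)) = 5*(-1*1) = 5*(-1) = -5)
T = -231 (T = (33 + 83) - 347 = 116 - 347 = -231)
T*E(O*(-5 + 1)) = -231*(-5) = 1155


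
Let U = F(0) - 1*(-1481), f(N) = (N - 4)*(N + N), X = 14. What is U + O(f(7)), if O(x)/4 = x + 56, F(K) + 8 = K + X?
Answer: 1879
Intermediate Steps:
F(K) = 6 + K (F(K) = -8 + (K + 14) = -8 + (14 + K) = 6 + K)
f(N) = 2*N*(-4 + N) (f(N) = (-4 + N)*(2*N) = 2*N*(-4 + N))
O(x) = 224 + 4*x (O(x) = 4*(x + 56) = 4*(56 + x) = 224 + 4*x)
U = 1487 (U = (6 + 0) - 1*(-1481) = 6 + 1481 = 1487)
U + O(f(7)) = 1487 + (224 + 4*(2*7*(-4 + 7))) = 1487 + (224 + 4*(2*7*3)) = 1487 + (224 + 4*42) = 1487 + (224 + 168) = 1487 + 392 = 1879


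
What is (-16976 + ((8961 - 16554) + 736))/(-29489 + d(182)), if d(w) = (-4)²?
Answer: 23833/29473 ≈ 0.80864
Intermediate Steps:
d(w) = 16
(-16976 + ((8961 - 16554) + 736))/(-29489 + d(182)) = (-16976 + ((8961 - 16554) + 736))/(-29489 + 16) = (-16976 + (-7593 + 736))/(-29473) = (-16976 - 6857)*(-1/29473) = -23833*(-1/29473) = 23833/29473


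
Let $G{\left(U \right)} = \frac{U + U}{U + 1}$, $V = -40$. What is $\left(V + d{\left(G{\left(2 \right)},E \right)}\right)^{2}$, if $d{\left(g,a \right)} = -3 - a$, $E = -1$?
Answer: $1764$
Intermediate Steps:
$G{\left(U \right)} = \frac{2 U}{1 + U}$
$\left(V + d{\left(G{\left(2 \right)},E \right)}\right)^{2} = \left(-40 - 2\right)^{2} = \left(-42\right)^{2} = 1764$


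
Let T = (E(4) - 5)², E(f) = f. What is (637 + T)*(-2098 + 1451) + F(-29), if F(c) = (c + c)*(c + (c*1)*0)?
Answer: -411104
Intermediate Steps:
F(c) = 2*c² (F(c) = (2*c)*(c + c*0) = (2*c)*(c + 0) = (2*c)*c = 2*c²)
T = 1 (T = (4 - 5)² = (-1)² = 1)
(637 + T)*(-2098 + 1451) + F(-29) = (637 + 1)*(-2098 + 1451) + 2*(-29)² = 638*(-647) + 2*841 = -412786 + 1682 = -411104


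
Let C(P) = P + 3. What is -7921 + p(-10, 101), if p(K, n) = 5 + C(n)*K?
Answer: -8956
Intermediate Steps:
C(P) = 3 + P
p(K, n) = 5 + K*(3 + n) (p(K, n) = 5 + (3 + n)*K = 5 + K*(3 + n))
-7921 + p(-10, 101) = -7921 + (5 - 10*(3 + 101)) = -7921 + (5 - 10*104) = -7921 + (5 - 1040) = -7921 - 1035 = -8956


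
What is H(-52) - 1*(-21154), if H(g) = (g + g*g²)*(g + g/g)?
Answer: 7194814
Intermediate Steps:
H(g) = (1 + g)*(g + g³) (H(g) = (g + g³)*(g + 1) = (g + g³)*(1 + g) = (1 + g)*(g + g³))
H(-52) - 1*(-21154) = -52*(1 - 52 + (-52)² + (-52)³) - 1*(-21154) = -52*(1 - 52 + 2704 - 140608) + 21154 = -52*(-137955) + 21154 = 7173660 + 21154 = 7194814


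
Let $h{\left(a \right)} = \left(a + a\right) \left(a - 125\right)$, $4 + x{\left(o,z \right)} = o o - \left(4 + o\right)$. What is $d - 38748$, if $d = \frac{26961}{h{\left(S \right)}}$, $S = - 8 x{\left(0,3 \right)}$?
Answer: $- \frac{302571345}{7808} \approx -38751.0$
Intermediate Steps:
$x{\left(o,z \right)} = -8 + o^{2} - o$ ($x{\left(o,z \right)} = -4 - \left(4 + o - o o\right) = -4 - \left(4 + o - o^{2}\right) = -8 + o^{2} - o$)
$S = 64$ ($S = - 8 \left(-8 + 0^{2} - 0\right) = - 8 \left(-8 + 0 + 0\right) = \left(-8\right) \left(-8\right) = 64$)
$h{\left(a \right)} = 2 a \left(-125 + a\right)$
$d = - \frac{26961}{7808}$ ($d = \frac{26961}{2 \cdot 64 \left(-125 + 64\right)} = \frac{26961}{2 \cdot 64 \left(-61\right)} = \frac{26961}{-7808} = 26961 \left(- \frac{1}{7808}\right) = - \frac{26961}{7808} \approx -3.453$)
$d - 38748 = - \frac{26961}{7808} - 38748 = - \frac{302571345}{7808}$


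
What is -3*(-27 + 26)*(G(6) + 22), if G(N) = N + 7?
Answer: 105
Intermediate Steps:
G(N) = 7 + N
-3*(-27 + 26)*(G(6) + 22) = -3*(-27 + 26)*((7 + 6) + 22) = -(-3)*(13 + 22) = -(-3)*35 = -3*(-35) = 105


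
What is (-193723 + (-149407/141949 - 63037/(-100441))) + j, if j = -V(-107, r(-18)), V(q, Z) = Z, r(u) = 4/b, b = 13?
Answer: -35906208297105989/185347493617 ≈ -1.9372e+5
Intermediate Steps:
r(u) = 4/13
j = -4/13 (j = -1*4/13 = -4/13 ≈ -0.30769)
(-193723 + (-149407/141949 - 63037/(-100441))) + j = (-193723 + (-149407/141949 - 63037/(-100441))) - 4/13 = (-193723 + (-149407*1/141949 - 63037*(-1/100441))) - 4/13 = (-193723 + (-149407/141949 + 63037/100441)) - 4/13 = (-193723 - 6058549374/14257499509) - 4/13 = -2762011635931381/14257499509 - 4/13 = -35906208297105989/185347493617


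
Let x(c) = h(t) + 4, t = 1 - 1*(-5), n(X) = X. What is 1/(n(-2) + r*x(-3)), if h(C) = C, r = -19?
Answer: -1/192 ≈ -0.0052083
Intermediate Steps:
t = 6 (t = 1 + 5 = 6)
x(c) = 10 (x(c) = 6 + 4 = 10)
1/(n(-2) + r*x(-3)) = 1/(-2 - 19*10) = 1/(-2 - 190) = 1/(-192) = -1/192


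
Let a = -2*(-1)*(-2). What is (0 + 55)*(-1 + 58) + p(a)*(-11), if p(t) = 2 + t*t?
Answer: 2937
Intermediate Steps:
a = -4 (a = 2*(-2) = -4)
p(t) = 2 + t**2
(0 + 55)*(-1 + 58) + p(a)*(-11) = (0 + 55)*(-1 + 58) + (2 + (-4)**2)*(-11) = 55*57 + (2 + 16)*(-11) = 3135 + 18*(-11) = 3135 - 198 = 2937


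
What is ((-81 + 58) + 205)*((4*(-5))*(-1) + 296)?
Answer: 57512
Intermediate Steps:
((-81 + 58) + 205)*((4*(-5))*(-1) + 296) = (-23 + 205)*(-20*(-1) + 296) = 182*(20 + 296) = 182*316 = 57512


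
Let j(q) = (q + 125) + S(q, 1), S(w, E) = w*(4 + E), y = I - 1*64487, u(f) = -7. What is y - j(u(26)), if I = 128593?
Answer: 64023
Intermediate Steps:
y = 64106 (y = 128593 - 1*64487 = 128593 - 64487 = 64106)
j(q) = 125 + 6*q (j(q) = (q + 125) + q*(4 + 1) = (125 + q) + q*5 = (125 + q) + 5*q = 125 + 6*q)
y - j(u(26)) = 64106 - (125 + 6*(-7)) = 64106 - (125 - 42) = 64106 - 1*83 = 64106 - 83 = 64023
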